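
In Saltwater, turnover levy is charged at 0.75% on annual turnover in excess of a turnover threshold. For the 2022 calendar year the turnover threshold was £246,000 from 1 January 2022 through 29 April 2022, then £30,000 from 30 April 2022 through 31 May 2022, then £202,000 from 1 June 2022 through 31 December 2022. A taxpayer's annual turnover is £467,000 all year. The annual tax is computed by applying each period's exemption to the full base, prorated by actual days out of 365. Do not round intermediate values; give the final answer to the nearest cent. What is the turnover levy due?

1 January – 29 April 2022: 119 days, exemption £246,000 → (£467,000 − £246,000) × 0.75% × 119/365 = £540.3904
30 April – 31 May 2022: 32 days, exemption £30,000 → (£467,000 − £30,000) × 0.75% × 32/365 = £287.3425
1 June – 31 December 2022: 214 days, exemption £202,000 → (£467,000 − £202,000) × 0.75% × 214/365 = £1,165.2740
Total = £1,993.0068

£1,993.01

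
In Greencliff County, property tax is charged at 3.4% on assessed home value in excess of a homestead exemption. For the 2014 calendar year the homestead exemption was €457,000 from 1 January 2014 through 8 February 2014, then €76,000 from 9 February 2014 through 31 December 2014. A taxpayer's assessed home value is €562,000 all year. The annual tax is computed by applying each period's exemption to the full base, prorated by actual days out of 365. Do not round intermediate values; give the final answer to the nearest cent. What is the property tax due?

1 January – 8 February 2014: 39 days, exemption €457,000 → (€562,000 − €457,000) × 3.4% × 39/365 = €381.4521
9 February – 31 December 2014: 326 days, exemption €76,000 → (€562,000 − €76,000) × 3.4% × 326/365 = €14,758.4219
Total = €15,139.8740

€15,139.87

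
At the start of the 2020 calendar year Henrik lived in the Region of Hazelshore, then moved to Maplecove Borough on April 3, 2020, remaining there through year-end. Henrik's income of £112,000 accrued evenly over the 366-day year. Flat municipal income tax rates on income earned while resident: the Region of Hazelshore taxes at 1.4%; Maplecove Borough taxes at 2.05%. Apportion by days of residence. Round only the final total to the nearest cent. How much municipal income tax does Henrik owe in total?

£2,111.02

The Region of Hazelshore, January 1 – April 2, 2020: 93 days → £112,000 × 1.4% × 93/366 = £398.4262
Maplecove Borough, April 3 – December 31, 2020: 273 days → £112,000 × 2.05% × 273/366 = £1,712.5902
Total = £2,111.0164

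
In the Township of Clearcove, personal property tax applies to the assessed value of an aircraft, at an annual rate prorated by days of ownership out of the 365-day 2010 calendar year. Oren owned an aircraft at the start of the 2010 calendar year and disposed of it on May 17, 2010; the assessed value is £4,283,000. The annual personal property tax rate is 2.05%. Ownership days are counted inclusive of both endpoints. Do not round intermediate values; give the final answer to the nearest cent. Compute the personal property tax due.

£32,955.63

Days held (January 1 – May 17, 2010): 137 out of 365
Tax = £4,283,000 × 2.05% × 137/365 = £32,955.6315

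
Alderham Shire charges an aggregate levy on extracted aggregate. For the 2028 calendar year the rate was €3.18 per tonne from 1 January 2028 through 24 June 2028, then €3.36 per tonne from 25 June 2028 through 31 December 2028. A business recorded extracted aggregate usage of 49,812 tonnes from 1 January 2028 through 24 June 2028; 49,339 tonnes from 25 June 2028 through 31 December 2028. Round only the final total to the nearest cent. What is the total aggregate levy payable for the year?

1 January – 24 June 2028: 49,812 tonnes at €3.18/tonne → €158,402.16
25 June – 31 December 2028: 49,339 tonnes at €3.36/tonne → €165,779.04

€324,181.20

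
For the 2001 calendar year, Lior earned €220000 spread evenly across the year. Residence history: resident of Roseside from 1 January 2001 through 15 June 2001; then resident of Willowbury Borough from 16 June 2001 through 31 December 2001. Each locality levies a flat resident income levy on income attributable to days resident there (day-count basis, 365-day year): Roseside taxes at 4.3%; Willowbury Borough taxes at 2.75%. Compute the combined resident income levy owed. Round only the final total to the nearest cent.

Roseside, 1 January – 15 June 2001: 166 days → €220000 × 4.3% × 166/365 = €4302.3562
Willowbury Borough, 16 June – 31 December 2001: 199 days → €220000 × 2.75% × 199/365 = €3298.4932
Total = €7600.8493

€7600.85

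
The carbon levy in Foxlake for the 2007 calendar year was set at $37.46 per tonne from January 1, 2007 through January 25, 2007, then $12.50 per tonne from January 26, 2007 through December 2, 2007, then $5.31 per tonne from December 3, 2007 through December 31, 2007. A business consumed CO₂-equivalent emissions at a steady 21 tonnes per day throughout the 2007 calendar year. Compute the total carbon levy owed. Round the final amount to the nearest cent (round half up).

January 1 – January 25, 2007: 25 days × 21 tonnes/day = 525 tonnes at $37.46/tonne → $19,666.50
January 26 – December 2, 2007: 311 days × 21 tonnes/day = 6,531 tonnes at $12.50/tonne → $81,637.50
December 3 – December 31, 2007: 29 days × 21 tonnes/day = 609 tonnes at $5.31/tonne → $3,233.79

$104,537.79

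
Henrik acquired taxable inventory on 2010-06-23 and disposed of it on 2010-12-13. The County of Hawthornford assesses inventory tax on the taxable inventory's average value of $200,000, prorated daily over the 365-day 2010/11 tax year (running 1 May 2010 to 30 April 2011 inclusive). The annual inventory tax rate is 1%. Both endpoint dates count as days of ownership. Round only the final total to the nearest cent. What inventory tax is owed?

$953.42

Days held (2010-06-23 to 2010-12-13): 174 out of 365
Tax = $200,000 × 1% × 174/365 = $953.4247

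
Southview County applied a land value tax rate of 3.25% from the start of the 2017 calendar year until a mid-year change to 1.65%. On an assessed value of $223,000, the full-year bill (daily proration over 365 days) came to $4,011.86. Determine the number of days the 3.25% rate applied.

Let d = days at the first rate; then 365 − d days at the second rate.
$223,000 × [3.25%·d + 1.65%·(365−d)] / 365 = $4,011.86
Solving gives d = 34, so the new rate took effect on 4 Feb 2017.

34 days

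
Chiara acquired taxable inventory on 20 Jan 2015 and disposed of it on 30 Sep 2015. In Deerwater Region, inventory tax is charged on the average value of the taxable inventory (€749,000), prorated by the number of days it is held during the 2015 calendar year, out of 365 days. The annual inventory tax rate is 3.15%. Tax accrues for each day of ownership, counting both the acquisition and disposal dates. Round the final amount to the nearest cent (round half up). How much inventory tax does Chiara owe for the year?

Days held (20 Jan – 30 Sep 2015): 254 out of 365
Tax = €749,000 × 3.15% × 254/365 = €16,418.4904

€16,418.49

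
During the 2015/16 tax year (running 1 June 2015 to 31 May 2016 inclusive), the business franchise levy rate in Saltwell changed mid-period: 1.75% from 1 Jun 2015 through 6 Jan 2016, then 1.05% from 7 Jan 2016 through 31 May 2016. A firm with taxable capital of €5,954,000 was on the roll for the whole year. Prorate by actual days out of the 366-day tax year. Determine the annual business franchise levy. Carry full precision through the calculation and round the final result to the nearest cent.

€87,569.35

1 Jun 2015 – 6 Jan 2016: 220 days at 1.75% → €5,954,000 × 1.75% × 220/366 = €62,630.8743
7 Jan – 31 May 2016: 146 days at 1.05% → €5,954,000 × 1.05% × 146/366 = €24,938.4754
Total = €87,569.3497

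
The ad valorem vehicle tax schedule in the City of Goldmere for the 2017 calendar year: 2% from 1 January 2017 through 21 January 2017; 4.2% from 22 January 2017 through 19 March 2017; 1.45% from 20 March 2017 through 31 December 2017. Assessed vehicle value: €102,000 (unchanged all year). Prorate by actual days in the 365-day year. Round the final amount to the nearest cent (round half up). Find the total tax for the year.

1 January – 21 January 2017: 21 days at 2% → €102,000 × 2% × 21/365 = €117.3699
22 January – 19 March 2017: 57 days at 4.2% → €102,000 × 4.2% × 57/365 = €669.0082
20 March – 31 December 2017: 287 days at 1.45% → €102,000 × 1.45% × 287/365 = €1,162.9397
Total = €1,949.3178

€1,949.32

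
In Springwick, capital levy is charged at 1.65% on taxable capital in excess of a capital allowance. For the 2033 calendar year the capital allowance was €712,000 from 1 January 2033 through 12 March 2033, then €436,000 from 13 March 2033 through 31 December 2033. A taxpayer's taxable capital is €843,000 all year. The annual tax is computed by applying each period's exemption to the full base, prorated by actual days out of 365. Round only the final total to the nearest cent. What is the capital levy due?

€5,829.65

1 January – 12 March 2033: 71 days, exemption €712,000 → (€843,000 − €712,000) × 1.65% × 71/365 = €420.4562
13 March – 31 December 2033: 294 days, exemption €436,000 → (€843,000 − €436,000) × 1.65% × 294/365 = €5,409.1973
Total = €5,829.6534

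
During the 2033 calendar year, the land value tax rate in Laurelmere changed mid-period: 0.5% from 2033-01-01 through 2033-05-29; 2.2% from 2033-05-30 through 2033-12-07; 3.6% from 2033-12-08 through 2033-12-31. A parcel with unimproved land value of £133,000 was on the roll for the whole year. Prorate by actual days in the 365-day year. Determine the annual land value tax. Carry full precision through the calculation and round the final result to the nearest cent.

£2,125.45

2033-01-01 to 2033-05-29: 149 days at 0.5% → £133,000 × 0.5% × 149/365 = £271.4658
2033-05-30 to 2033-12-07: 192 days at 2.2% → £133,000 × 2.2% × 192/365 = £1,539.1562
2033-12-08 to 2033-12-31: 24 days at 3.6% → £133,000 × 3.6% × 24/365 = £314.8274
Total = £2,125.4493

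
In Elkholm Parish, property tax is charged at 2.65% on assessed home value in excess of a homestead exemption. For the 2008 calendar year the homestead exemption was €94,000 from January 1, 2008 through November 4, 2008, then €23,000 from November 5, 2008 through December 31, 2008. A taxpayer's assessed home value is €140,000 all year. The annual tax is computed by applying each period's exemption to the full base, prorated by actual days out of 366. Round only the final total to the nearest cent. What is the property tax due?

€1,512.02

January 1 – November 4, 2008: 309 days, exemption €94,000 → (€140,000 − €94,000) × 2.65% × 309/366 = €1,029.1557
November 5 – December 31, 2008: 57 days, exemption €23,000 → (€140,000 − €23,000) × 2.65% × 57/366 = €482.8648
Total = €1,512.0205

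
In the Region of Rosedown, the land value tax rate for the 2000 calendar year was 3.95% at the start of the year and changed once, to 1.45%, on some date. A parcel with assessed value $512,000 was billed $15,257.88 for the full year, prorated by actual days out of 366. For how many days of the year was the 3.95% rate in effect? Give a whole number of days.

224 days

Let d = days at the first rate; then 366 − d days at the second rate.
$512,000 × [3.95%·d + 1.45%·(366−d)] / 366 = $15,257.88
Solving gives d = 224, so the new rate took effect on 12 Aug 2000.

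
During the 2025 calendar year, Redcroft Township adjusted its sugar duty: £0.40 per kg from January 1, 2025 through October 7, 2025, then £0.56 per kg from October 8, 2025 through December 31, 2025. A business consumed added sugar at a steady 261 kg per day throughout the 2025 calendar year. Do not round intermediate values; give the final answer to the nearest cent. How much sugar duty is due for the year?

£41,655.60

January 1 – October 7, 2025: 280 days × 261 kg/day = 73,080 kg at £0.40/kg → £29,232.00
October 8 – December 31, 2025: 85 days × 261 kg/day = 22,185 kg at £0.56/kg → £12,423.60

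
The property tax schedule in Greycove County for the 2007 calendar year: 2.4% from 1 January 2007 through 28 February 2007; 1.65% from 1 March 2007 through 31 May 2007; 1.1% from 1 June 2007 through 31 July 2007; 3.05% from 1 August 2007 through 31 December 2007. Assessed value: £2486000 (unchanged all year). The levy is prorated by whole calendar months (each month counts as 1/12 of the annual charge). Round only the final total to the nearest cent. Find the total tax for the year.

£56349.33

1 January – 28 February 2007: 2 months at 2.4% → £2486000 × 2.4% × 2/12 = £9944.0000
1 March – 31 May 2007: 3 months at 1.65% → £2486000 × 1.65% × 3/12 = £10254.7500
1 June – 31 July 2007: 2 months at 1.1% → £2486000 × 1.1% × 2/12 = £4557.6667
1 August – 31 December 2007: 5 months at 3.05% → £2486000 × 3.05% × 5/12 = £31592.9167
Total = £56349.3333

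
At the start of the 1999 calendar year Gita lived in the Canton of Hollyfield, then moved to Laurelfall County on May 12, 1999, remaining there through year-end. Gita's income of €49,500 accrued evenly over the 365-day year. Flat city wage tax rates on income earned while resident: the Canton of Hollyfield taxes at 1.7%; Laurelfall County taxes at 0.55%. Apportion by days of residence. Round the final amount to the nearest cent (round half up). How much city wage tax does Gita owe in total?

€476.56

The Canton of Hollyfield, January 1 – May 11, 1999: 131 days → €49,500 × 1.7% × 131/365 = €302.0178
Laurelfall County, May 12 – December 31, 1999: 234 days → €49,500 × 0.55% × 234/365 = €174.5384
Total = €476.5562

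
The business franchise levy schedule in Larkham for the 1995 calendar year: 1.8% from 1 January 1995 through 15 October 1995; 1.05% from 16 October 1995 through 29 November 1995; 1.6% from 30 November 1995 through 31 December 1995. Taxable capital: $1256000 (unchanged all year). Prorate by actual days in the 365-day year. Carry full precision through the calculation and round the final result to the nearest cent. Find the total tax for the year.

$21226.40

1 January – 15 October 1995: 288 days at 1.8% → $1256000 × 1.8% × 288/365 = $17838.6411
16 October – 29 November 1995: 45 days at 1.05% → $1256000 × 1.05% × 45/365 = $1625.9178
30 November – 31 December 1995: 32 days at 1.6% → $1256000 × 1.6% × 32/365 = $1761.8411
Total = $21226.4000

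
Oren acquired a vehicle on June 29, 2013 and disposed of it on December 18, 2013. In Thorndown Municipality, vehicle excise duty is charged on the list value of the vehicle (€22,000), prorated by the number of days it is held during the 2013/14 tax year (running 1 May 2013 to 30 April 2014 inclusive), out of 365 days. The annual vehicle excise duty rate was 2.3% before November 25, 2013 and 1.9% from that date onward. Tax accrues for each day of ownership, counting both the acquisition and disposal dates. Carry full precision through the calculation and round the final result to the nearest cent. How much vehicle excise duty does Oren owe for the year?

June 29 – November 24, 2013: 149 days at 2.3% → €22,000 × 2.3% × 149/365 = €206.5589
November 25 – December 18, 2013: 24 days at 1.9% → €22,000 × 1.9% × 24/365 = €27.4849
Total = €234.0438

€234.04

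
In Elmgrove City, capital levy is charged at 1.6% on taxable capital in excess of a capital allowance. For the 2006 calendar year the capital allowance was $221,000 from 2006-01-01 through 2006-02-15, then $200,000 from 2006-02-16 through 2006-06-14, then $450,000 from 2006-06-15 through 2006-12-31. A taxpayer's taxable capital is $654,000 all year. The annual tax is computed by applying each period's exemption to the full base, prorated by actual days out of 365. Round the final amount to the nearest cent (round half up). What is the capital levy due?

$5,029.87

2006-01-01 to 2006-02-15: 46 days, exemption $221,000 → ($654,000 − $221,000) × 1.6% × 46/365 = $873.1178
2006-02-16 to 2006-06-14: 119 days, exemption $200,000 → ($654,000 − $200,000) × 1.6% × 119/365 = $2,368.2630
2006-06-15 to 2006-12-31: 200 days, exemption $450,000 → ($654,000 − $450,000) × 1.6% × 200/365 = $1,788.4932
Total = $5,029.8740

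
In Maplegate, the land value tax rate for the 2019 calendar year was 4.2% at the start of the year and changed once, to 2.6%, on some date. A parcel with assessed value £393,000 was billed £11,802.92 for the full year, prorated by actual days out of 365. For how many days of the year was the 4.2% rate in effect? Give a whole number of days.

Let d = days at the first rate; then 365 − d days at the second rate.
£393,000 × [4.2%·d + 2.6%·(365−d)] / 365 = £11,802.92
Solving gives d = 92, so the new rate took effect on 3 Apr 2019.

92 days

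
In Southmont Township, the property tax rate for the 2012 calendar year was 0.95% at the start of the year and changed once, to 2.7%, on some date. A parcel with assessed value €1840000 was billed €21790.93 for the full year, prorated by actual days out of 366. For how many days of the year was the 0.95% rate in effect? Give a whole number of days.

Let d = days at the first rate; then 366 − d days at the second rate.
€1840000 × [0.95%·d + 2.7%·(366−d)] / 366 = €21790.93
Solving gives d = 317, so the new rate took effect on November 13, 2012.

317 days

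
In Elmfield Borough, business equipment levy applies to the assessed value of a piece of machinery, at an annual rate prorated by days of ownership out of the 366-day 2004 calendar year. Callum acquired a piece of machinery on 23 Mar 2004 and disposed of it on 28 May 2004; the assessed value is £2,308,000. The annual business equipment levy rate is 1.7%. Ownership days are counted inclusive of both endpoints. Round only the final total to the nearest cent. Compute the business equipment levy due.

£7,182.55

Days held (23 Mar – 28 May 2004): 67 out of 366
Tax = £2,308,000 × 1.7% × 67/366 = £7,182.5464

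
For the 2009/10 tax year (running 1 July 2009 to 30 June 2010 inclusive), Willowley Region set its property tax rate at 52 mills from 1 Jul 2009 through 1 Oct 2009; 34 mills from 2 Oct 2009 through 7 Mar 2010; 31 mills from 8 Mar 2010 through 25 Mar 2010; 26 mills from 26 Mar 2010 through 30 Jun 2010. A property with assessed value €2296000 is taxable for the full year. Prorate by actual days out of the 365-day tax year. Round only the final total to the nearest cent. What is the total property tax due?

1 Jul – 1 Oct 2009: 93 days at 52 mills → €2296000 × 5.2% × 93/365 = €30420.4274
2 Oct 2009 – 7 Mar 2010: 157 days at 34 mills → €2296000 × 3.4% × 157/365 = €33578.2137
8 Mar – 25 Mar 2010: 18 days at 31 mills → €2296000 × 3.1% × 18/365 = €3510.0493
26 Mar – 30 Jun 2010: 97 days at 26 mills → €2296000 × 2.6% × 97/365 = €15864.4164
Total = €83373.1068

€83373.11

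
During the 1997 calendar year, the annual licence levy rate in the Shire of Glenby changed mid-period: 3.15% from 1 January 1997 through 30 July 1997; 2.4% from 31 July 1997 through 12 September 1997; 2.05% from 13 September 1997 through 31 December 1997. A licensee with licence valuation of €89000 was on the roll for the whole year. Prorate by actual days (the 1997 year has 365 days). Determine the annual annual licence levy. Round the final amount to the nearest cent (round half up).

€2427.99

1 January – 30 July 1997: 211 days at 3.15% → €89000 × 3.15% × 211/365 = €1620.6534
31 July – 12 September 1997: 44 days at 2.4% → €89000 × 2.4% × 44/365 = €257.4904
13 September – 31 December 1997: 110 days at 2.05% → €89000 × 2.05% × 110/365 = €549.8493
Total = €2427.9932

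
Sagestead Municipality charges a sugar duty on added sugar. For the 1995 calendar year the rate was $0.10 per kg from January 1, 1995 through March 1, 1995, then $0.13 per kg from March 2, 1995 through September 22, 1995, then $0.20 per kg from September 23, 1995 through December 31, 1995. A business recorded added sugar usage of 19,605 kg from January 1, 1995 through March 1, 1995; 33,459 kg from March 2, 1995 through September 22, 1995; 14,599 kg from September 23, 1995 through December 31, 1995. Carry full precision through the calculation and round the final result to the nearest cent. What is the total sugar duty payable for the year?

$9,229.97

January 1 – March 1, 1995: 19,605 kg at $0.10/kg → $1,960.50
March 2 – September 22, 1995: 33,459 kg at $0.13/kg → $4,349.67
September 23 – December 31, 1995: 14,599 kg at $0.20/kg → $2,919.80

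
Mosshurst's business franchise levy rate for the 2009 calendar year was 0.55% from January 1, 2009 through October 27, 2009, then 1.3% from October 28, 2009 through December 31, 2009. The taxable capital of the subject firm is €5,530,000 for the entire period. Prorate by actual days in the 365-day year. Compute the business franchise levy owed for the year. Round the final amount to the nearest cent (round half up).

€37,800.96

January 1 – October 27, 2009: 300 days at 0.55% → €5,530,000 × 0.55% × 300/365 = €24,998.6301
October 28 – December 31, 2009: 65 days at 1.3% → €5,530,000 × 1.3% × 65/365 = €12,802.3288
Total = €37,800.9589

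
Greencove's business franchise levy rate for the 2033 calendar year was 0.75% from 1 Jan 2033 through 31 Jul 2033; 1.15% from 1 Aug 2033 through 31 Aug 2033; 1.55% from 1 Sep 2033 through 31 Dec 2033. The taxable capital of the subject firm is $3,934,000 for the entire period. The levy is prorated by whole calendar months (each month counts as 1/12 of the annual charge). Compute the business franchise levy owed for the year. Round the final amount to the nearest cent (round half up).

1 Jan – 31 Jul 2033: 7 months at 0.75% → $3,934,000 × 0.75% × 7/12 = $17,211.2500
1 Aug – 31 Aug 2033: 1 month at 1.15% → $3,934,000 × 1.15% × 1/12 = $3,770.0833
1 Sep – 31 Dec 2033: 4 months at 1.55% → $3,934,000 × 1.55% × 4/12 = $20,325.6667
Total = $41,307.0000

$41,307.00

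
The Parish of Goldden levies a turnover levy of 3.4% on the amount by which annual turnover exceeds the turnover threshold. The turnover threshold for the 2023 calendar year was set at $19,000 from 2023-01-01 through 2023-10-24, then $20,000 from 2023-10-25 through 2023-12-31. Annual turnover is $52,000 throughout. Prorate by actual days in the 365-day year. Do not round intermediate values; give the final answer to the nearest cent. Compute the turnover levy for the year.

2023-01-01 to 2023-10-24: 297 days, exemption $19,000 → ($52,000 − $19,000) × 3.4% × 297/365 = $912.9699
2023-10-25 to 2023-12-31: 68 days, exemption $20,000 → ($52,000 − $20,000) × 3.4% × 68/365 = $202.6959
Total = $1,115.6658

$1,115.67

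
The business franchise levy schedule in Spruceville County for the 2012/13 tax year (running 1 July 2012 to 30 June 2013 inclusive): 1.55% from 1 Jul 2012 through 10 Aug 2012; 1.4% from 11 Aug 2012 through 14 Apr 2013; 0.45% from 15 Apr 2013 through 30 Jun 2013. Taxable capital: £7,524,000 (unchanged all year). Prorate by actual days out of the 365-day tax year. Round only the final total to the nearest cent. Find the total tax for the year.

1 Jul – 10 Aug 2012: 41 days at 1.55% → £7,524,000 × 1.55% × 41/365 = £13,100.0055
11 Aug 2012 – 14 Apr 2013: 247 days at 1.4% → £7,524,000 × 1.4% × 247/365 = £71,282.1699
15 Apr – 30 Jun 2013: 77 days at 0.45% → £7,524,000 × 0.45% × 77/365 = £7,142.6466
Total = £91,524.8219

£91,524.82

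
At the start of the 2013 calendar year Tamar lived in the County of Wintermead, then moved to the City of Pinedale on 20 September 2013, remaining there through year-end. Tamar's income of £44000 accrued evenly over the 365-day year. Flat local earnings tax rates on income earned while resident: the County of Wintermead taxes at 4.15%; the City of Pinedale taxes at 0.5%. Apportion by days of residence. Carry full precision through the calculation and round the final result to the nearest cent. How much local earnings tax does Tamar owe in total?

The County of Wintermead, 1 January – 19 September 2013: 262 days → £44000 × 4.15% × 262/365 = £1310.7178
The City of Pinedale, 20 September – 31 December 2013: 103 days → £44000 × 0.5% × 103/365 = £62.0822
Total = £1372.8000

£1372.80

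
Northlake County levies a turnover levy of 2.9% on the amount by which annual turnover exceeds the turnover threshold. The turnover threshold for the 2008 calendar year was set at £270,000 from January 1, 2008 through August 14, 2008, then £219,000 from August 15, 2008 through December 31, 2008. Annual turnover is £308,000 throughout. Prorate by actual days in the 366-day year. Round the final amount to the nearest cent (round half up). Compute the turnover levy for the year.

January 1 – August 14, 2008: 227 days, exemption £270,000 → (£308,000 − £270,000) × 2.9% × 227/366 = £683.4809
August 15 – December 31, 2008: 139 days, exemption £219,000 → (£308,000 − £219,000) × 2.9% × 139/366 = £980.2158
Total = £1,663.6967

£1,663.70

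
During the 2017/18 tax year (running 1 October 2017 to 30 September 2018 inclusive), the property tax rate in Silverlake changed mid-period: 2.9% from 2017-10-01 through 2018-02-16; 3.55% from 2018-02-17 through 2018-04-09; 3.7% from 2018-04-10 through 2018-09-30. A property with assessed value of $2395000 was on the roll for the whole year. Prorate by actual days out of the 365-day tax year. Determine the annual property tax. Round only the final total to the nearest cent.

$80806.64

2017-10-01 to 2018-02-16: 139 days at 2.9% → $2395000 × 2.9% × 139/365 = $26449.9863
2018-02-17 to 2018-04-09: 52 days at 3.55% → $2395000 × 3.55% × 52/365 = $12112.7945
2018-04-10 to 2018-09-30: 174 days at 3.7% → $2395000 × 3.7% × 174/365 = $42243.8630
Total = $80806.6438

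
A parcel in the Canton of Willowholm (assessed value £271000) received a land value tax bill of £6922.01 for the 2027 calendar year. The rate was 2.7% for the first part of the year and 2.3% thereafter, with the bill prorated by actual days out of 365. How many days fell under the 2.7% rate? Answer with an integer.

Let d = days at the first rate; then 365 − d days at the second rate.
£271000 × [2.7%·d + 2.3%·(365−d)] / 365 = £6922.01
Solving gives d = 232, so the new rate took effect on 21 August 2027.

232 days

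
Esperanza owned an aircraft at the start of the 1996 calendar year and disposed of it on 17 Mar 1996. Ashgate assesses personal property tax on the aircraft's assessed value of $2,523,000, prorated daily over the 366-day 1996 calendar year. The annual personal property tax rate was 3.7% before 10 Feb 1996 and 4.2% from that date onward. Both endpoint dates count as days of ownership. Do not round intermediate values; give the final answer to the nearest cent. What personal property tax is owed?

1 Jan – 9 Feb 1996: 40 days at 3.7% → $2,523,000 × 3.7% × 40/366 = $10,202.2951
10 Feb – 17 Mar 1996: 37 days at 4.2% → $2,523,000 × 4.2% × 37/366 = $10,712.4098
Total = $20,914.7049

$20,914.70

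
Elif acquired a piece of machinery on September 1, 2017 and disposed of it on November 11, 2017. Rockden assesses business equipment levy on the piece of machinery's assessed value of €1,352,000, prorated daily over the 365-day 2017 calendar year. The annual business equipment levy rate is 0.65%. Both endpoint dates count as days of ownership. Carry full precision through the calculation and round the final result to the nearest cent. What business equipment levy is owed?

Days held (September 1 – November 11, 2017): 72 out of 365
Tax = €1,352,000 × 0.65% × 72/365 = €1,733.5233

€1,733.52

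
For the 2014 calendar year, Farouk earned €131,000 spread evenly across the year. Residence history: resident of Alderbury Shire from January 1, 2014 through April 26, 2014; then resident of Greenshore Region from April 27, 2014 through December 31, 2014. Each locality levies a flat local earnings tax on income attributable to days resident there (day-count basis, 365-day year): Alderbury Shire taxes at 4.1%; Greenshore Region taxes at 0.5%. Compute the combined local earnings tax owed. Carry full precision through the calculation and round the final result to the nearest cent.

€2,153.78

Alderbury Shire, January 1 – April 26, 2014: 116 days → €131,000 × 4.1% × 116/365 = €1,706.9479
Greenshore Region, April 27 – December 31, 2014: 249 days → €131,000 × 0.5% × 249/365 = €446.8356
Total = €2,153.7836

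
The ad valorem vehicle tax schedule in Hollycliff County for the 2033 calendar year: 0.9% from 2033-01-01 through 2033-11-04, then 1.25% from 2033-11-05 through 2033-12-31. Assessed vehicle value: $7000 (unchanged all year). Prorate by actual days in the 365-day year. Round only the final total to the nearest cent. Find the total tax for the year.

2033-01-01 to 2033-11-04: 308 days at 0.9% → $7000 × 0.9% × 308/365 = $53.1616
2033-11-05 to 2033-12-31: 57 days at 1.25% → $7000 × 1.25% × 57/365 = $13.6644
Total = $66.8260

$66.83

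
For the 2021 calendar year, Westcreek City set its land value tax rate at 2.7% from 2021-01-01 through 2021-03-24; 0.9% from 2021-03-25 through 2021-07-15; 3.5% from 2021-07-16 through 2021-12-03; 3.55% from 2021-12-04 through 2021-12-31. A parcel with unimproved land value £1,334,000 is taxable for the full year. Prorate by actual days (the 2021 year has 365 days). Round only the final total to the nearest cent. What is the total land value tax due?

2021-01-01 to 2021-03-24: 83 days at 2.7% → £1,334,000 × 2.7% × 83/365 = £8,190.3945
2021-03-25 to 2021-07-15: 113 days at 0.9% → £1,334,000 × 0.9% × 113/365 = £3,716.9260
2021-07-16 to 2021-12-03: 141 days at 3.5% → £1,334,000 × 3.5% × 141/365 = £18,036.4110
2021-12-04 to 2021-12-31: 28 days at 3.55% → £1,334,000 × 3.55% × 28/365 = £3,632.8658
Total = £33,576.5973

£33,576.60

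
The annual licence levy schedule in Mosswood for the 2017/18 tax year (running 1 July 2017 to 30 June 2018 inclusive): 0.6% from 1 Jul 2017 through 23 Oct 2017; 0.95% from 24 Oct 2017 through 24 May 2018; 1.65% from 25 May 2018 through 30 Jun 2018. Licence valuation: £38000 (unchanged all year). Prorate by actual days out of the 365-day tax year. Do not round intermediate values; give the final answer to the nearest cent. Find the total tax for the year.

£346.06

1 Jul – 23 Oct 2017: 115 days at 0.6% → £38000 × 0.6% × 115/365 = £71.8356
24 Oct 2017 – 24 May 2018: 213 days at 0.95% → £38000 × 0.95% × 213/365 = £210.6658
25 May – 30 Jun 2018: 37 days at 1.65% → £38000 × 1.65% × 37/365 = £63.5589
Total = £346.0603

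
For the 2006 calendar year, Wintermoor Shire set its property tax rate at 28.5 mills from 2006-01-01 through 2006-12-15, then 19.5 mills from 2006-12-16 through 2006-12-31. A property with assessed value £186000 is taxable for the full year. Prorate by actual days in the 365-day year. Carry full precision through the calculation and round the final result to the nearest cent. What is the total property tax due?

£5227.62

2006-01-01 to 2006-12-15: 349 days at 28.5 mills → £186000 × 2.85% × 349/365 = £5068.6274
2006-12-16 to 2006-12-31: 16 days at 19.5 mills → £186000 × 1.95% × 16/365 = £158.9918
Total = £5227.6192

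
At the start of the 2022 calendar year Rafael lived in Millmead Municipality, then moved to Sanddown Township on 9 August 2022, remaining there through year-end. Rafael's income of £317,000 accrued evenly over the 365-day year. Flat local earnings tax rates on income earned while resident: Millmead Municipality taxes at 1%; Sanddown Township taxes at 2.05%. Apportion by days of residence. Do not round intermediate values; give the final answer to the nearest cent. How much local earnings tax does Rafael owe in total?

Millmead Municipality, 1 January – 8 August 2022: 220 days → £317,000 × 1% × 220/365 = £1,910.6849
Sanddown Township, 9 August – 31 December 2022: 145 days → £317,000 × 2.05% × 145/365 = £2,581.5959
Total = £4,492.2808

£4,492.28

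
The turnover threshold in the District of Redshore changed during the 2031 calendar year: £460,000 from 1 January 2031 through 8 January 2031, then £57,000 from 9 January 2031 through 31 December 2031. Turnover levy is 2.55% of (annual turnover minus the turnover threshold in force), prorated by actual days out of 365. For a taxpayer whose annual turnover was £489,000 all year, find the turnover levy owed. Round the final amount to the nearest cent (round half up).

£10,790.76

1 January – 8 January 2031: 8 days, exemption £460,000 → (£489,000 − £460,000) × 2.55% × 8/365 = £16.2082
9 January – 31 December 2031: 357 days, exemption £57,000 → (£489,000 − £57,000) × 2.55% × 357/365 = £10,774.5534
Total = £10,790.7616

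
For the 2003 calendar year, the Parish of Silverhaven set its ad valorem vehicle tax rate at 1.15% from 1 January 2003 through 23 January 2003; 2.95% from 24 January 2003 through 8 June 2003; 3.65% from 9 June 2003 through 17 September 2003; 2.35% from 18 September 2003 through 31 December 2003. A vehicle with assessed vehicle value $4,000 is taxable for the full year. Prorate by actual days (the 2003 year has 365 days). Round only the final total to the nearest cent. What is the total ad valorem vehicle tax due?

$114.31

1 January – 23 January 2003: 23 days at 1.15% → $4,000 × 1.15% × 23/365 = $2.8986
24 January – 8 June 2003: 136 days at 2.95% → $4,000 × 2.95% × 136/365 = $43.9671
9 June – 17 September 2003: 101 days at 3.65% → $4,000 × 3.65% × 101/365 = $40.4000
18 September – 31 December 2003: 105 days at 2.35% → $4,000 × 2.35% × 105/365 = $27.0411
Total = $114.3068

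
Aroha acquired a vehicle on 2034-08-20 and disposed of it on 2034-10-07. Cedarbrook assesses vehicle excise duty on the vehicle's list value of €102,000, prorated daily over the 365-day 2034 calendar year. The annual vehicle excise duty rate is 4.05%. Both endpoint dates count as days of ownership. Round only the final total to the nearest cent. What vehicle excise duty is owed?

Days held (2034-08-20 to 2034-10-07): 49 out of 365
Tax = €102,000 × 4.05% × 49/365 = €554.5726

€554.57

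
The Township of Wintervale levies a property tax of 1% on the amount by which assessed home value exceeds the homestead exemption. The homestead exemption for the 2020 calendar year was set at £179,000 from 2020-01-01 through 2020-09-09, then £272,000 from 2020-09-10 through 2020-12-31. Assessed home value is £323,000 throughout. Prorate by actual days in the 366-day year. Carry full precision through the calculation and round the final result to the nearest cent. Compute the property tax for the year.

2020-01-01 to 2020-09-09: 253 days, exemption £179,000 → (£323,000 − £179,000) × 1% × 253/366 = £995.4098
2020-09-10 to 2020-12-31: 113 days, exemption £272,000 → (£323,000 − £272,000) × 1% × 113/366 = £157.4590
Total = £1,152.8689

£1,152.87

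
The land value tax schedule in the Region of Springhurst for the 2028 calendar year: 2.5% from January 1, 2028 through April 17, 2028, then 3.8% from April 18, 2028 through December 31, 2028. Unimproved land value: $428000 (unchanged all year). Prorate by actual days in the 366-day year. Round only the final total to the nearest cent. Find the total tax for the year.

$14622.16

January 1 – April 17, 2028: 108 days at 2.5% → $428000 × 2.5% × 108/366 = $3157.3770
April 18 – December 31, 2028: 258 days at 3.8% → $428000 × 3.8% × 258/366 = $11464.7869
Total = $14622.1639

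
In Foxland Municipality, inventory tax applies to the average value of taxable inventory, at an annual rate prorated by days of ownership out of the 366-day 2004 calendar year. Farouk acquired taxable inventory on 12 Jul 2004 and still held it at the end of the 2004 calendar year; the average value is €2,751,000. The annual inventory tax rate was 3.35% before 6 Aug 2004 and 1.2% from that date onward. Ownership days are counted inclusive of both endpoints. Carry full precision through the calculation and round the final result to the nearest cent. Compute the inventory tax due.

€19,644.09

12 Jul – 5 Aug 2004: 25 days at 3.35% → €2,751,000 × 3.35% × 25/366 = €6,294.9795
6 Aug – 31 Dec 2004: 148 days at 1.2% → €2,751,000 × 1.2% × 148/366 = €13,349.1148
Total = €19,644.0943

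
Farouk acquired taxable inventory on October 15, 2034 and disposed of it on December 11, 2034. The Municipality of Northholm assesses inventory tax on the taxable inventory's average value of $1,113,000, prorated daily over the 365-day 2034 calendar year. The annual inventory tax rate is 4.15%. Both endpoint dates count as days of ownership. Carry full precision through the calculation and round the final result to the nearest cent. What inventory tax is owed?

$7,339.70

Days held (October 15 – December 11, 2034): 58 out of 365
Tax = $1,113,000 × 4.15% × 58/365 = $7,339.7014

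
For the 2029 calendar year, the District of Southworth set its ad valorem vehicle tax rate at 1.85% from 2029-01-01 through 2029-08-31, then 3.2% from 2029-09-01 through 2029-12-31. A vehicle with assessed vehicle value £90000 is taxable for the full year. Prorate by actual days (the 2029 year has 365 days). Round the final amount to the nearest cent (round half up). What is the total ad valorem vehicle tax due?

£2071.11

2029-01-01 to 2029-08-31: 243 days at 1.85% → £90000 × 1.85% × 243/365 = £1108.4795
2029-09-01 to 2029-12-31: 122 days at 3.2% → £90000 × 3.2% × 122/365 = £962.6301
Total = £2071.1096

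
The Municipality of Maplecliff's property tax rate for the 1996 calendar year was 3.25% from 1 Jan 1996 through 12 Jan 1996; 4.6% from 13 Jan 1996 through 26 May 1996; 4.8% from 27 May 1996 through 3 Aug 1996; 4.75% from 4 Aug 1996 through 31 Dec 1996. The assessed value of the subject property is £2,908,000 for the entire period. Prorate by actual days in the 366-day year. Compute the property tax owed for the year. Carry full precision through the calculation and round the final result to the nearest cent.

£135,365.02

1 Jan – 12 Jan 1996: 12 days at 3.25% → £2,908,000 × 3.25% × 12/366 = £3,098.6885
13 Jan – 26 May 1996: 135 days at 4.6% → £2,908,000 × 4.6% × 135/366 = £49,340.6557
27 May – 3 Aug 1996: 69 days at 4.8% → £2,908,000 × 4.8% × 69/366 = £26,315.0164
4 Aug – 31 Dec 1996: 150 days at 4.75% → £2,908,000 × 4.75% × 150/366 = £56,610.6557
Total = £135,365.0164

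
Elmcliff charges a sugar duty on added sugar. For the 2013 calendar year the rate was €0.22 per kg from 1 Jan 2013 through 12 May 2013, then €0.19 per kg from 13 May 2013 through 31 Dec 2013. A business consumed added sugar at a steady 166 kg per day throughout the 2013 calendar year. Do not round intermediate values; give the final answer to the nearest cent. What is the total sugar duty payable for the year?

€12,169.46

1 Jan – 12 May 2013: 132 days × 166 kg/day = 21,912 kg at €0.22/kg → €4,820.64
13 May – 31 Dec 2013: 233 days × 166 kg/day = 38,678 kg at €0.19/kg → €7,348.82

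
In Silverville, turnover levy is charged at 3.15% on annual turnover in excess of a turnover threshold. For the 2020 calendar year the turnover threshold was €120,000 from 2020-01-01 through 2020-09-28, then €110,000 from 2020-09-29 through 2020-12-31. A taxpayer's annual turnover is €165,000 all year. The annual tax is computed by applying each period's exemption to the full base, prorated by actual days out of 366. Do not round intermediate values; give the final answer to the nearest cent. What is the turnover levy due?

2020-01-01 to 2020-09-28: 272 days, exemption €120,000 → (€165,000 − €120,000) × 3.15% × 272/366 = €1,053.4426
2020-09-29 to 2020-12-31: 94 days, exemption €110,000 → (€165,000 − €110,000) × 3.15% × 94/366 = €444.9590
Total = €1,498.4016

€1,498.40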